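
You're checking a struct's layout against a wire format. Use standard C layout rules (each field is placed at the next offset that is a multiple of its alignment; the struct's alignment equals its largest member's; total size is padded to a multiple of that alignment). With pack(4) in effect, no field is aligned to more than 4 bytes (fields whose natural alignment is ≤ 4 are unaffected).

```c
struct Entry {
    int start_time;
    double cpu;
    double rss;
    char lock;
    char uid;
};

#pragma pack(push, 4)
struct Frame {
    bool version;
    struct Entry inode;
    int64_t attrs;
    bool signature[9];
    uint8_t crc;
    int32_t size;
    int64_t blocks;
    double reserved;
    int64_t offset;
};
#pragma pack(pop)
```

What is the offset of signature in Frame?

44

Entry: @0: start_time [4B, align 4] → 4; +4 pad (align 8); @8: cpu [8B, align 8] → 16; @16: rss [8B, align 8] → 24; @24: lock [1B, align 1] → 25; @25: uid [1B, align 1] → 26; +6 tail pad (align 8); size 32, align 8
@0: version [1B, align 1] → 1
+3 pad (align 4)
@4: inode [32B, align 4] → 36
@36: attrs [8B, align 4] → 44
@44: signature [9B, align 1] → 53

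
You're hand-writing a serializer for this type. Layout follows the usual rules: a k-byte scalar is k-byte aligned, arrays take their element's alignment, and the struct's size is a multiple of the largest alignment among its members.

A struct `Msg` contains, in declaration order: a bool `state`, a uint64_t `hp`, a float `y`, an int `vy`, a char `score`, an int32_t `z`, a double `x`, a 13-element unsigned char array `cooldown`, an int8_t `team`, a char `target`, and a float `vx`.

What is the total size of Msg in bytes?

64

state at 0 (size 1, align 1) → ends 1
pad 7 to align 8 for hp
hp at 8 (size 8, align 8) → ends 16
y at 16 (size 4, align 4) → ends 20
vy at 20 (size 4, align 4) → ends 24
score at 24 (size 1, align 1) → ends 25
pad 3 to align 4 for z
z at 28 (size 4, align 4) → ends 32
x at 32 (size 8, align 8) → ends 40
cooldown at 40 (size 13, align 1) → ends 53
team at 53 (size 1, align 1) → ends 54
target at 54 (size 1, align 1) → ends 55
pad 1 to align 4 for vx
vx at 56 (size 4, align 4) → ends 60
tail pad 4 to reach multiple of 8
total 64 bytes, alignment 8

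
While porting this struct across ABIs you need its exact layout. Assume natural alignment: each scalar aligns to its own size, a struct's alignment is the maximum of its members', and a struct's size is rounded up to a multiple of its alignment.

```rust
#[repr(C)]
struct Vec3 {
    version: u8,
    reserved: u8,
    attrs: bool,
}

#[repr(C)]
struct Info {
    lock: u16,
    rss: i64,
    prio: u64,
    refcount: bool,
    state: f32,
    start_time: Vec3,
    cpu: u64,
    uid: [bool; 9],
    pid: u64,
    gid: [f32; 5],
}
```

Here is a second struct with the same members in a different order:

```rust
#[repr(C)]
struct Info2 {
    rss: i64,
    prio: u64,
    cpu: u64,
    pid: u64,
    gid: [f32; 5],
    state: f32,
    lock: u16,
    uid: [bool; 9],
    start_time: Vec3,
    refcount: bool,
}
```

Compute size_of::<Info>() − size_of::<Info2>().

Vec3: 0..1  version  (1B, 1-aligned); 1..2  reserved  (1B, 1-aligned); 2..3  attrs  (1B, 1-aligned); sizeof = 3, alignof = 1
0..2  lock  (2B, 2-aligned)
2..8  -- padding (6B)
8..16  rss  (8B, 8-aligned)
16..24  prio  (8B, 8-aligned)
24..25  refcount  (1B, 1-aligned)
25..28  -- padding (3B)
28..32  state  (4B, 4-aligned)
32..35  start_time  (3B, 1-aligned)
35..40  -- padding (5B)
40..48  cpu  (8B, 8-aligned)
48..57  uid  (9B, 1-aligned)
57..64  -- padding (7B)
64..72  pid  (8B, 8-aligned)
72..92  gid  (20B, 4-aligned)
92..96  -- tail padding (4B)
sizeof = 96, alignof = 8
— Info2 —
0..8  rss  (8B, 8-aligned)
8..16  prio  (8B, 8-aligned)
16..24  cpu  (8B, 8-aligned)
24..32  pid  (8B, 8-aligned)
32..52  gid  (20B, 4-aligned)
52..56  state  (4B, 4-aligned)
56..58  lock  (2B, 2-aligned)
58..67  uid  (9B, 1-aligned)
67..70  start_time  (3B, 1-aligned)
70..71  refcount  (1B, 1-aligned)
71..72  -- tail padding (1B)
sizeof = 72, alignof = 8
96 − 72 = 24

24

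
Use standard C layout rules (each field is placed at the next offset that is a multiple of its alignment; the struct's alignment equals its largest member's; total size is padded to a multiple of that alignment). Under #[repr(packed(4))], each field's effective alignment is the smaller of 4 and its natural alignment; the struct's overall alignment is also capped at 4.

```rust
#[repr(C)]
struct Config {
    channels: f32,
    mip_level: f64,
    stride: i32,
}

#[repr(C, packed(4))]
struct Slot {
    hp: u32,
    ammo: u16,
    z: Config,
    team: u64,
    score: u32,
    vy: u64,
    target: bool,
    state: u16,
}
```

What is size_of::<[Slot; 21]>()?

Config: @0: channels [4B, align 4] → 4; +4 pad (align 8); @8: mip_level [8B, align 8] → 16; @16: stride [4B, align 4] → 20; +4 tail pad (align 8); size 24, align 8
@0: hp [4B, align 4] → 4
@4: ammo [2B, align 2] → 6
+2 pad (align 4)
@8: z [24B, align 4] → 32
@32: team [8B, align 4] → 40
@40: score [4B, align 4] → 44
@44: vy [8B, align 4] → 52
@52: target [1B, align 1] → 53
+1 pad (align 2)
@54: state [2B, align 2] → 56
size 56, align 4
array of 21: 21 × 56 = 1176

1176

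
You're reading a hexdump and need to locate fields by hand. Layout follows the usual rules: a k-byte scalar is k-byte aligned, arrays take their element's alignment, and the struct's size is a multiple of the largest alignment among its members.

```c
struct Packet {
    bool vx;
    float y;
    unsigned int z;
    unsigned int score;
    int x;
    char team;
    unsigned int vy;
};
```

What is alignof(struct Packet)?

4

member alignments: vx=1, y=4, z=4, score=4, x=4, team=1, vy=4
max = 4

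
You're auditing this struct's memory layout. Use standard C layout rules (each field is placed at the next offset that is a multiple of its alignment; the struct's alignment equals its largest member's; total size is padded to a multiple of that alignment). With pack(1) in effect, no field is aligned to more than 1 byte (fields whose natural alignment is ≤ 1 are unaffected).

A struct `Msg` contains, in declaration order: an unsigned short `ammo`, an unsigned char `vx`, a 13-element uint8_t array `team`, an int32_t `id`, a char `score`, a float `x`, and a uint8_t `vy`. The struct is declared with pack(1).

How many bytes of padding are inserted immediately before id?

0

@0: ammo [2B, align 1] → 2
@2: vx [1B, align 1] → 3
@3: team [13B, align 1] → 16
@16: id [4B, align 1] → 20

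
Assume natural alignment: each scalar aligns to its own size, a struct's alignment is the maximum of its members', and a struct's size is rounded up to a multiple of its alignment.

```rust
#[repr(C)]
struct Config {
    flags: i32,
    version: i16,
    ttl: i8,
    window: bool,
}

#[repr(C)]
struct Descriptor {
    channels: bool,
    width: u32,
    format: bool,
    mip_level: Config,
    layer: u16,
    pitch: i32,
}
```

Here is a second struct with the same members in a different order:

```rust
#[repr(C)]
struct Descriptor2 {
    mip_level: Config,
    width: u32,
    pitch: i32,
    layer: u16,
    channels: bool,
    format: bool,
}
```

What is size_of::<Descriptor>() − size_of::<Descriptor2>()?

Config: @0: flags [4B, align 4] → 4; @4: version [2B, align 2] → 6; @6: ttl [1B, align 1] → 7; @7: window [1B, align 1] → 8; size 8, align 4
@0: channels [1B, align 1] → 1
+3 pad (align 4)
@4: width [4B, align 4] → 8
@8: format [1B, align 1] → 9
+3 pad (align 4)
@12: mip_level [8B, align 4] → 20
@20: layer [2B, align 2] → 22
+2 pad (align 4)
@24: pitch [4B, align 4] → 28
size 28, align 4
— Descriptor2 —
@0: mip_level [8B, align 4] → 8
@8: width [4B, align 4] → 12
@12: pitch [4B, align 4] → 16
@16: layer [2B, align 2] → 18
@18: channels [1B, align 1] → 19
@19: format [1B, align 1] → 20
size 20, align 4
28 − 20 = 8

8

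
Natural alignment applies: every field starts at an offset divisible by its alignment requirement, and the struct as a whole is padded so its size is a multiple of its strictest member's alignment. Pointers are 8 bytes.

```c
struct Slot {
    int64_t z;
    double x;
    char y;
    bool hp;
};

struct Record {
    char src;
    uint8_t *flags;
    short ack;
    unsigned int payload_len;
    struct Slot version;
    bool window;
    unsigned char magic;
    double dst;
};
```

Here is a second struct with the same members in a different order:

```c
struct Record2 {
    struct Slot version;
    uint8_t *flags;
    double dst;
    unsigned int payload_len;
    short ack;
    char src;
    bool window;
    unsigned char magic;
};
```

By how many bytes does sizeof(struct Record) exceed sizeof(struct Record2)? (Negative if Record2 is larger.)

8

Slot: 0..8  z  (8B, 8-aligned); 8..16  x  (8B, 8-aligned); 16..17  y  (1B, 1-aligned); 17..18  hp  (1B, 1-aligned); 18..24  -- tail padding (6B); sizeof = 24, alignof = 8
0..1  src  (1B, 1-aligned)
1..8  -- padding (7B)
8..16  flags  (8B, 8-aligned)
16..18  ack  (2B, 2-aligned)
18..20  -- padding (2B)
20..24  payload_len  (4B, 4-aligned)
24..48  version  (24B, 8-aligned)
48..49  window  (1B, 1-aligned)
49..50  magic  (1B, 1-aligned)
50..56  -- padding (6B)
56..64  dst  (8B, 8-aligned)
sizeof = 64, alignof = 8
— Record2 —
0..24  version  (24B, 8-aligned)
24..32  flags  (8B, 8-aligned)
32..40  dst  (8B, 8-aligned)
40..44  payload_len  (4B, 4-aligned)
44..46  ack  (2B, 2-aligned)
46..47  src  (1B, 1-aligned)
47..48  window  (1B, 1-aligned)
48..49  magic  (1B, 1-aligned)
49..56  -- tail padding (7B)
sizeof = 56, alignof = 8
64 − 56 = 8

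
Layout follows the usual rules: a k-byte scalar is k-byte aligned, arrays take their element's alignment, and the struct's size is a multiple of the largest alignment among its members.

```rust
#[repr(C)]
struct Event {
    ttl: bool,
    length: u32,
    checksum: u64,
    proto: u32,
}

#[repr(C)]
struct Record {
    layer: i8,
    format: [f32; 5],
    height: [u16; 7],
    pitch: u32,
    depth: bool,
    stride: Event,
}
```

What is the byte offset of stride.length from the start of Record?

52

Event: @0: ttl [1B, align 1] → 1; +3 pad (align 4); @4: length [4B, align 4] → 8; @8: checksum [8B, align 8] → 16; @16: proto [4B, align 4] → 20; +4 tail pad (align 8); size 24, align 8
@0: layer [1B, align 1] → 1
+3 pad (align 4)
@4: format [20B, align 4] → 24
@24: height [14B, align 2] → 38
+2 pad (align 4)
@40: pitch [4B, align 4] → 44
@44: depth [1B, align 1] → 45
+3 pad (align 8)
@48: stride [24B, align 8] → 72
within Event: length at 4
48 + 4 = 52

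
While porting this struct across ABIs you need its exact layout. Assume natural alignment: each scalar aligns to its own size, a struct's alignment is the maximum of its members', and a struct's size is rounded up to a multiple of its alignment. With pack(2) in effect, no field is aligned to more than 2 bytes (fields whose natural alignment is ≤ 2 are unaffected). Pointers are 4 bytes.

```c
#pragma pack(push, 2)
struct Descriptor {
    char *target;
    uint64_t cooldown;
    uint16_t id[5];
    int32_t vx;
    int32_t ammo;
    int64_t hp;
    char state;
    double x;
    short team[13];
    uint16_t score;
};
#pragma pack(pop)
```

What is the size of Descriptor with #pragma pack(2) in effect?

76

@0: target [4B, align 2] → 4
@4: cooldown [8B, align 2] → 12
@12: id [10B, align 2] → 22
@22: vx [4B, align 2] → 26
@26: ammo [4B, align 2] → 30
@30: hp [8B, align 2] → 38
@38: state [1B, align 1] → 39
+1 pad (align 2)
@40: x [8B, align 2] → 48
@48: team [26B, align 2] → 74
@74: score [2B, align 2] → 76
size 76, align 2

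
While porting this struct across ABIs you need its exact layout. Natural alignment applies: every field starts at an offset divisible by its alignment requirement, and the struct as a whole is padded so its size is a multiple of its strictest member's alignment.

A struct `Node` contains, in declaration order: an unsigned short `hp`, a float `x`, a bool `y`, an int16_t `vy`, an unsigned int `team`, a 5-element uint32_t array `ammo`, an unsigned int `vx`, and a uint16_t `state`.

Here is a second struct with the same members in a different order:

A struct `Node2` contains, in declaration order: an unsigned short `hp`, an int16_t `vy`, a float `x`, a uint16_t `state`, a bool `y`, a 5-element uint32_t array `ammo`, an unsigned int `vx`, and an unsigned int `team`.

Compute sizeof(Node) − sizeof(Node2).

4

hp at 0 (size 2, align 2) → ends 2
pad 2 to align 4 for x
x at 4 (size 4, align 4) → ends 8
y at 8 (size 1, align 1) → ends 9
pad 1 to align 2 for vy
vy at 10 (size 2, align 2) → ends 12
team at 12 (size 4, align 4) → ends 16
ammo at 16 (size 20, align 4) → ends 36
vx at 36 (size 4, align 4) → ends 40
state at 40 (size 2, align 2) → ends 42
tail pad 2 to reach multiple of 4
total 44 bytes, alignment 4
— Node2 —
hp at 0 (size 2, align 2) → ends 2
vy at 2 (size 2, align 2) → ends 4
x at 4 (size 4, align 4) → ends 8
state at 8 (size 2, align 2) → ends 10
y at 10 (size 1, align 1) → ends 11
pad 1 to align 4 for ammo
ammo at 12 (size 20, align 4) → ends 32
vx at 32 (size 4, align 4) → ends 36
team at 36 (size 4, align 4) → ends 40
total 40 bytes, alignment 4
44 − 40 = 4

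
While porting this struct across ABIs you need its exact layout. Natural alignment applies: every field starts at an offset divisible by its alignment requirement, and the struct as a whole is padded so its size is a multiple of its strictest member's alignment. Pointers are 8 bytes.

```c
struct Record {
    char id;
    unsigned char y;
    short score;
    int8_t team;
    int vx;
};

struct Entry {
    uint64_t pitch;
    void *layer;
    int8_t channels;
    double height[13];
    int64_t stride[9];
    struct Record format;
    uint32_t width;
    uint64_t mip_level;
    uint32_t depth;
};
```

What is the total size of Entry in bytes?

232 bytes

Record: 0..1  id  (1B, 1-aligned); 1..2  y  (1B, 1-aligned); 2..4  score  (2B, 2-aligned); 4..5  team  (1B, 1-aligned); 5..8  -- padding (3B); 8..12  vx  (4B, 4-aligned); sizeof = 12, alignof = 4
0..8  pitch  (8B, 8-aligned)
8..16  layer  (8B, 8-aligned)
16..17  channels  (1B, 1-aligned)
17..24  -- padding (7B)
24..128  height  (104B, 8-aligned)
128..200  stride  (72B, 8-aligned)
200..212  format  (12B, 4-aligned)
212..216  width  (4B, 4-aligned)
216..224  mip_level  (8B, 8-aligned)
224..228  depth  (4B, 4-aligned)
228..232  -- tail padding (4B)
sizeof = 232, alignof = 8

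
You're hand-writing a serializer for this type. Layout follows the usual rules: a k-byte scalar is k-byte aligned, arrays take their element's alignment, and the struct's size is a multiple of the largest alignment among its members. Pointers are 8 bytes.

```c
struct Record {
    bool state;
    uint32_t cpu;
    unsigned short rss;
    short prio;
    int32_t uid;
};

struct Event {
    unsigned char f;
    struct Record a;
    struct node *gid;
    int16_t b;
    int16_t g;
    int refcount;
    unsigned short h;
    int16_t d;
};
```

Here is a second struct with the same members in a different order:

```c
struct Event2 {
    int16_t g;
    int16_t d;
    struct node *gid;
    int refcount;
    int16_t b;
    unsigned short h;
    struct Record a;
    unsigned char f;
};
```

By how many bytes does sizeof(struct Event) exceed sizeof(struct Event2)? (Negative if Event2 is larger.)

Record: @0: state [1B, align 1] → 1; +3 pad (align 4); @4: cpu [4B, align 4] → 8; @8: rss [2B, align 2] → 10; @10: prio [2B, align 2] → 12; @12: uid [4B, align 4] → 16; size 16, align 4
@0: f [1B, align 1] → 1
+3 pad (align 4)
@4: a [16B, align 4] → 20
+4 pad (align 8)
@24: gid [8B, align 8] → 32
@32: b [2B, align 2] → 34
@34: g [2B, align 2] → 36
@36: refcount [4B, align 4] → 40
@40: h [2B, align 2] → 42
@42: d [2B, align 2] → 44
+4 tail pad (align 8)
size 48, align 8
— Event2 —
@0: g [2B, align 2] → 2
@2: d [2B, align 2] → 4
+4 pad (align 8)
@8: gid [8B, align 8] → 16
@16: refcount [4B, align 4] → 20
@20: b [2B, align 2] → 22
@22: h [2B, align 2] → 24
@24: a [16B, align 4] → 40
@40: f [1B, align 1] → 41
+7 tail pad (align 8)
size 48, align 8
48 − 48 = 0

0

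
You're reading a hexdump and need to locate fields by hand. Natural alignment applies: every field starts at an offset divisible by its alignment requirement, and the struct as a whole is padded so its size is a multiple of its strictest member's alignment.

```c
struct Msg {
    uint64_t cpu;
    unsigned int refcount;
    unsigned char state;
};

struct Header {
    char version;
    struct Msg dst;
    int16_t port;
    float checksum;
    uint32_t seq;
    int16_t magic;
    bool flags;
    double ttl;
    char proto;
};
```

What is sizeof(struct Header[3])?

168

Msg: @0: cpu [8B, align 8] → 8; @8: refcount [4B, align 4] → 12; @12: state [1B, align 1] → 13; +3 tail pad (align 8); size 16, align 8
@0: version [1B, align 1] → 1
+7 pad (align 8)
@8: dst [16B, align 8] → 24
@24: port [2B, align 2] → 26
+2 pad (align 4)
@28: checksum [4B, align 4] → 32
@32: seq [4B, align 4] → 36
@36: magic [2B, align 2] → 38
@38: flags [1B, align 1] → 39
+1 pad (align 8)
@40: ttl [8B, align 8] → 48
@48: proto [1B, align 1] → 49
+7 tail pad (align 8)
size 56, align 8
array of 3: 3 × 56 = 168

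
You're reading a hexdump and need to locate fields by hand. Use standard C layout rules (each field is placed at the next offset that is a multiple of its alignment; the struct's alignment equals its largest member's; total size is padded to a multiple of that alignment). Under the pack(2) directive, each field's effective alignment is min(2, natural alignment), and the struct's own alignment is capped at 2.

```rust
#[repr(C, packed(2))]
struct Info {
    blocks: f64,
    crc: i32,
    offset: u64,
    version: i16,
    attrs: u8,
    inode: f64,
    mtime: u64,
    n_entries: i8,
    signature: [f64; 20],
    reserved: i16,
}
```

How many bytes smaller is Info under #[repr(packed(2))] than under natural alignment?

natural layout:
  blocks at 0 (size 8, align 8) → ends 8
  crc at 8 (size 4, align 4) → ends 12
  pad 4 to align 8 for offset
  offset at 16 (size 8, align 8) → ends 24
  version at 24 (size 2, align 2) → ends 26
  attrs at 26 (size 1, align 1) → ends 27
  pad 5 to align 8 for inode
  inode at 32 (size 8, align 8) → ends 40
  mtime at 40 (size 8, align 8) → ends 48
  n_entries at 48 (size 1, align 1) → ends 49
  pad 7 to align 8 for signature
  signature at 56 (size 160, align 8) → ends 216
  reserved at 216 (size 2, align 2) → ends 218
  tail pad 6 to reach multiple of 8
  total 224 bytes, alignment 8
packed(2) layout:
  blocks at 0 (size 8, align 2) → ends 8
  crc at 8 (size 4, align 2) → ends 12
  offset at 12 (size 8, align 2) → ends 20
  version at 20 (size 2, align 2) → ends 22
  attrs at 22 (size 1, align 1) → ends 23
  pad 1 to align 2 for inode
  inode at 24 (size 8, align 2) → ends 32
  mtime at 32 (size 8, align 2) → ends 40
  n_entries at 40 (size 1, align 1) → ends 41
  pad 1 to align 2 for signature
  signature at 42 (size 160, align 2) → ends 202
  reserved at 202 (size 2, align 2) → ends 204
  total 204 bytes, alignment 2
224 − 204 = 20

20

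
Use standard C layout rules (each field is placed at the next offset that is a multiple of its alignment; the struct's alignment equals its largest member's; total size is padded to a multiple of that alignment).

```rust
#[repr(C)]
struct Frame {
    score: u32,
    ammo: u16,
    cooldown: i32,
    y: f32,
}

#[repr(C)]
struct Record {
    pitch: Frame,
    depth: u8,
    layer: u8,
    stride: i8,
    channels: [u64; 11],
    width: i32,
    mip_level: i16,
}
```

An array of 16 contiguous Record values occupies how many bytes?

1920

Frame: score at 0 (size 4, align 4) → ends 4; ammo at 4 (size 2, align 2) → ends 6; pad 2 to align 4 for cooldown; cooldown at 8 (size 4, align 4) → ends 12; y at 12 (size 4, align 4) → ends 16; total 16 bytes, alignment 4
pitch at 0 (size 16, align 4) → ends 16
depth at 16 (size 1, align 1) → ends 17
layer at 17 (size 1, align 1) → ends 18
stride at 18 (size 1, align 1) → ends 19
pad 5 to align 8 for channels
channels at 24 (size 88, align 8) → ends 112
width at 112 (size 4, align 4) → ends 116
mip_level at 116 (size 2, align 2) → ends 118
tail pad 2 to reach multiple of 8
total 120 bytes, alignment 8
array of 16: 16 × 120 = 1920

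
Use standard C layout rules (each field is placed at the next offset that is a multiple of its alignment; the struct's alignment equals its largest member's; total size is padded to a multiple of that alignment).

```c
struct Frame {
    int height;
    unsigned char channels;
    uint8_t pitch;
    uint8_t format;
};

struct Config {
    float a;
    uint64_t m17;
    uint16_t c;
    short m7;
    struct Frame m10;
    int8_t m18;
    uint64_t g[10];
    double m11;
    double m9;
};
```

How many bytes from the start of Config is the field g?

32

Frame: height at 0 (size 4, align 4) → ends 4; channels at 4 (size 1, align 1) → ends 5; pitch at 5 (size 1, align 1) → ends 6; format at 6 (size 1, align 1) → ends 7; tail pad 1 to reach multiple of 4; total 8 bytes, alignment 4
a at 0 (size 4, align 4) → ends 4
pad 4 to align 8 for m17
m17 at 8 (size 8, align 8) → ends 16
c at 16 (size 2, align 2) → ends 18
m7 at 18 (size 2, align 2) → ends 20
m10 at 20 (size 8, align 4) → ends 28
m18 at 28 (size 1, align 1) → ends 29
pad 3 to align 8 for g
g at 32 (size 80, align 8) → ends 112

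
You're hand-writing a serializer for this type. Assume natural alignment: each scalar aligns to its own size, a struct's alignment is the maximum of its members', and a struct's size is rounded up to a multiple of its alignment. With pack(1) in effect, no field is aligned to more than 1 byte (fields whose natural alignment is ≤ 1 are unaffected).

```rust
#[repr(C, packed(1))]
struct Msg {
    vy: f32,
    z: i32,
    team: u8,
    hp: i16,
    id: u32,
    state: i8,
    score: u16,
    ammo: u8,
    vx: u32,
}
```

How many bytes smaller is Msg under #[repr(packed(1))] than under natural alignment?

natural layout:
  @0: vy [4B, align 4] → 4
  @4: z [4B, align 4] → 8
  @8: team [1B, align 1] → 9
  +1 pad (align 2)
  @10: hp [2B, align 2] → 12
  @12: id [4B, align 4] → 16
  @16: state [1B, align 1] → 17
  +1 pad (align 2)
  @18: score [2B, align 2] → 20
  @20: ammo [1B, align 1] → 21
  +3 pad (align 4)
  @24: vx [4B, align 4] → 28
  size 28, align 4
packed(1) layout:
  @0: vy [4B, align 1] → 4
  @4: z [4B, align 1] → 8
  @8: team [1B, align 1] → 9
  @9: hp [2B, align 1] → 11
  @11: id [4B, align 1] → 15
  @15: state [1B, align 1] → 16
  @16: score [2B, align 1] → 18
  @18: ammo [1B, align 1] → 19
  @19: vx [4B, align 1] → 23
  size 23, align 1
28 − 23 = 5

5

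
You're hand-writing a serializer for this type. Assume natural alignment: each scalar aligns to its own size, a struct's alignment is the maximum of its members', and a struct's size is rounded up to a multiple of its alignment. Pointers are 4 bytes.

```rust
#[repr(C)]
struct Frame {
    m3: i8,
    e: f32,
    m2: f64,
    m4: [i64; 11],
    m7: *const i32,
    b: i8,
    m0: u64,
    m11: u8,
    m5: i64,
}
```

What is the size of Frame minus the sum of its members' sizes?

13

m3 at 0 (size 1, align 1) → ends 1
pad 3 to align 4 for e
e at 4 (size 4, align 4) → ends 8
m2 at 8 (size 8, align 8) → ends 16
m4 at 16 (size 88, align 8) → ends 104
m7 at 104 (size 4, align 4) → ends 108
b at 108 (size 1, align 1) → ends 109
pad 3 to align 8 for m0
m0 at 112 (size 8, align 8) → ends 120
m11 at 120 (size 1, align 1) → ends 121
pad 7 to align 8 for m5
m5 at 128 (size 8, align 8) → ends 136
total 136 bytes, alignment 8
data bytes 123, size 136 → padding 13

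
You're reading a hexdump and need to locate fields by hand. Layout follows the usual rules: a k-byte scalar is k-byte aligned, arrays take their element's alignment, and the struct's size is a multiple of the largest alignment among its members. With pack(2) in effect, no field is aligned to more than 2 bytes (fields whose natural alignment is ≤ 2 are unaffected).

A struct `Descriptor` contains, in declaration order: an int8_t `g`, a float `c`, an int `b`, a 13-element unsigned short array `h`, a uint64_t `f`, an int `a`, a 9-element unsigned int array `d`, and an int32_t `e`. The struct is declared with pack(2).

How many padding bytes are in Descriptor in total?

@0: g [1B, align 1] → 1
+1 pad (align 2)
@2: c [4B, align 2] → 6
@6: b [4B, align 2] → 10
@10: h [26B, align 2] → 36
@36: f [8B, align 2] → 44
@44: a [4B, align 2] → 48
@48: d [36B, align 2] → 84
@84: e [4B, align 2] → 88
size 88, align 2
data bytes 87, size 88 → padding 1

1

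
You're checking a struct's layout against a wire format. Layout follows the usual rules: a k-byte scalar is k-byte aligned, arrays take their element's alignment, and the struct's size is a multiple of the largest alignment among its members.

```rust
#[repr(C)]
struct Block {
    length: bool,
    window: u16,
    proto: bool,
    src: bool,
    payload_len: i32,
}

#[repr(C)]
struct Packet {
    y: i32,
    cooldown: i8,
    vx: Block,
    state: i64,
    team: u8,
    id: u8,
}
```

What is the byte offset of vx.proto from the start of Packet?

12

Block: @0: length [1B, align 1] → 1; +1 pad (align 2); @2: window [2B, align 2] → 4; @4: proto [1B, align 1] → 5; @5: src [1B, align 1] → 6; +2 pad (align 4); @8: payload_len [4B, align 4] → 12; size 12, align 4
@0: y [4B, align 4] → 4
@4: cooldown [1B, align 1] → 5
+3 pad (align 4)
@8: vx [12B, align 4] → 20
within Block: proto at 4
8 + 4 = 12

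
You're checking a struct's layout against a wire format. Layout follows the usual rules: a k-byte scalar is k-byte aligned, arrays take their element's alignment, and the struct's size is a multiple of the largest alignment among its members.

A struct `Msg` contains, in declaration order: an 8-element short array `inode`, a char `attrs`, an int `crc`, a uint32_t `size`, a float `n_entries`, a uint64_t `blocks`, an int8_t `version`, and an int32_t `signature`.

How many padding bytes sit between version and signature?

3

@0: inode [16B, align 2] → 16
@16: attrs [1B, align 1] → 17
+3 pad (align 4)
@20: crc [4B, align 4] → 24
@24: size [4B, align 4] → 28
@28: n_entries [4B, align 4] → 32
@32: blocks [8B, align 8] → 40
@40: version [1B, align 1] → 41
+3 pad (align 4)
@44: signature [4B, align 4] → 48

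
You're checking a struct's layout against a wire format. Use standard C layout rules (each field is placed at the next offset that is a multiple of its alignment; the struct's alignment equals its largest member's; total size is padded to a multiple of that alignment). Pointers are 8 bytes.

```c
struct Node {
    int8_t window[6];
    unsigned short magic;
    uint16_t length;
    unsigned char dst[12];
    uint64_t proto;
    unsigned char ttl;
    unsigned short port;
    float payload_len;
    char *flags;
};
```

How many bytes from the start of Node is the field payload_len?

window at 0 (size 6, align 1) → ends 6
magic at 6 (size 2, align 2) → ends 8
length at 8 (size 2, align 2) → ends 10
dst at 10 (size 12, align 1) → ends 22
pad 2 to align 8 for proto
proto at 24 (size 8, align 8) → ends 32
ttl at 32 (size 1, align 1) → ends 33
pad 1 to align 2 for port
port at 34 (size 2, align 2) → ends 36
payload_len at 36 (size 4, align 4) → ends 40

36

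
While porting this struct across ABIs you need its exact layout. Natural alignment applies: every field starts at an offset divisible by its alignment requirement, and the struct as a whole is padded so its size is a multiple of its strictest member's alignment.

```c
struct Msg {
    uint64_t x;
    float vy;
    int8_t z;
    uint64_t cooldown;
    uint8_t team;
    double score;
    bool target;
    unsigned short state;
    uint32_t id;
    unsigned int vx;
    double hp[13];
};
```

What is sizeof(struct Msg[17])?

2720

@0: x [8B, align 8] → 8
@8: vy [4B, align 4] → 12
@12: z [1B, align 1] → 13
+3 pad (align 8)
@16: cooldown [8B, align 8] → 24
@24: team [1B, align 1] → 25
+7 pad (align 8)
@32: score [8B, align 8] → 40
@40: target [1B, align 1] → 41
+1 pad (align 2)
@42: state [2B, align 2] → 44
@44: id [4B, align 4] → 48
@48: vx [4B, align 4] → 52
+4 pad (align 8)
@56: hp [104B, align 8] → 160
size 160, align 8
array of 17: 17 × 160 = 2720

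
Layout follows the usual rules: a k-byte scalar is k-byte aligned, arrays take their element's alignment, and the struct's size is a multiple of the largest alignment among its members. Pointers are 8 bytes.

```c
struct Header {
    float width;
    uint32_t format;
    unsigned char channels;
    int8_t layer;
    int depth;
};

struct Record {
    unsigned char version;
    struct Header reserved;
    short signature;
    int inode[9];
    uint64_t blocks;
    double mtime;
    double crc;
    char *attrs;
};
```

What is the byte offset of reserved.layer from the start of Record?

13

Header: 0..4  width  (4B, 4-aligned); 4..8  format  (4B, 4-aligned); 8..9  channels  (1B, 1-aligned); 9..10  layer  (1B, 1-aligned); 10..12  -- padding (2B); 12..16  depth  (4B, 4-aligned); sizeof = 16, alignof = 4
0..1  version  (1B, 1-aligned)
1..4  -- padding (3B)
4..20  reserved  (16B, 4-aligned)
within Header: layer at 9
4 + 9 = 13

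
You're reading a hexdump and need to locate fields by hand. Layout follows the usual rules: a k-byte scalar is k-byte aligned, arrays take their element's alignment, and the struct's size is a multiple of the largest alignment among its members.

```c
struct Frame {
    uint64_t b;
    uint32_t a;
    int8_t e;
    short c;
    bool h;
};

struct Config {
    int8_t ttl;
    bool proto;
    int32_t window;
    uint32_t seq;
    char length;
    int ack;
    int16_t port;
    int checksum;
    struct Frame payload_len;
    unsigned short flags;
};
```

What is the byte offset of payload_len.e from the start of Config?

44

Frame: 0..8  b  (8B, 8-aligned); 8..12  a  (4B, 4-aligned); 12..13  e  (1B, 1-aligned); 13..14  -- padding (1B); 14..16  c  (2B, 2-aligned); 16..17  h  (1B, 1-aligned); 17..24  -- tail padding (7B); sizeof = 24, alignof = 8
0..1  ttl  (1B, 1-aligned)
1..2  proto  (1B, 1-aligned)
2..4  -- padding (2B)
4..8  window  (4B, 4-aligned)
8..12  seq  (4B, 4-aligned)
12..13  length  (1B, 1-aligned)
13..16  -- padding (3B)
16..20  ack  (4B, 4-aligned)
20..22  port  (2B, 2-aligned)
22..24  -- padding (2B)
24..28  checksum  (4B, 4-aligned)
28..32  -- padding (4B)
32..56  payload_len  (24B, 8-aligned)
within Frame: e at 12
32 + 12 = 44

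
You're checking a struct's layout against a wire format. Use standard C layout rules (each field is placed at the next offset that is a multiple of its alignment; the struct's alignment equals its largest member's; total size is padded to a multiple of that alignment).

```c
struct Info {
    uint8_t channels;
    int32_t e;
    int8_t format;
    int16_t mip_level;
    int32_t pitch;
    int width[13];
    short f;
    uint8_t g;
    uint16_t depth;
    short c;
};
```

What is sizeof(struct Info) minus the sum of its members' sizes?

5

0..1  channels  (1B, 1-aligned)
1..4  -- padding (3B)
4..8  e  (4B, 4-aligned)
8..9  format  (1B, 1-aligned)
9..10  -- padding (1B)
10..12  mip_level  (2B, 2-aligned)
12..16  pitch  (4B, 4-aligned)
16..68  width  (52B, 4-aligned)
68..70  f  (2B, 2-aligned)
70..71  g  (1B, 1-aligned)
71..72  -- padding (1B)
72..74  depth  (2B, 2-aligned)
74..76  c  (2B, 2-aligned)
sizeof = 76, alignof = 4
data bytes 71, size 76 → padding 5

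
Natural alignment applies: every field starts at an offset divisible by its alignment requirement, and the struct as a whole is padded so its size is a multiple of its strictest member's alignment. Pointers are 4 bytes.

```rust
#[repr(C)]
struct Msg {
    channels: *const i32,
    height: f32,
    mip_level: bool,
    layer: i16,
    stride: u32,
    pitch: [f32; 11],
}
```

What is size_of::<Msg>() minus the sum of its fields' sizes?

1

channels at 0 (size 4, align 4) → ends 4
height at 4 (size 4, align 4) → ends 8
mip_level at 8 (size 1, align 1) → ends 9
pad 1 to align 2 for layer
layer at 10 (size 2, align 2) → ends 12
stride at 12 (size 4, align 4) → ends 16
pitch at 16 (size 44, align 4) → ends 60
total 60 bytes, alignment 4
data bytes 59, size 60 → padding 1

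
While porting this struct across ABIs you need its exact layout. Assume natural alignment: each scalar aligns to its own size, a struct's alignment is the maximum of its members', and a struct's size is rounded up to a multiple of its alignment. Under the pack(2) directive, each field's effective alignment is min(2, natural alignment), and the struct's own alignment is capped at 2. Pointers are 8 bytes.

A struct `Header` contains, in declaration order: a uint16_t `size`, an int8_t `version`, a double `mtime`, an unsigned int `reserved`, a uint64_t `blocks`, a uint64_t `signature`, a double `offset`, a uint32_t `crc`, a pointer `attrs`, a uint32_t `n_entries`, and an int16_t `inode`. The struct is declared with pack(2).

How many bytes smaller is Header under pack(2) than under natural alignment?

natural layout:
  size at 0 (size 2, align 2) → ends 2
  version at 2 (size 1, align 1) → ends 3
  pad 5 to align 8 for mtime
  mtime at 8 (size 8, align 8) → ends 16
  reserved at 16 (size 4, align 4) → ends 20
  pad 4 to align 8 for blocks
  blocks at 24 (size 8, align 8) → ends 32
  signature at 32 (size 8, align 8) → ends 40
  offset at 40 (size 8, align 8) → ends 48
  crc at 48 (size 4, align 4) → ends 52
  pad 4 to align 8 for attrs
  attrs at 56 (size 8, align 8) → ends 64
  n_entries at 64 (size 4, align 4) → ends 68
  inode at 68 (size 2, align 2) → ends 70
  tail pad 2 to reach multiple of 8
  total 72 bytes, alignment 8
packed(2) layout:
  size at 0 (size 2, align 2) → ends 2
  version at 2 (size 1, align 1) → ends 3
  pad 1 to align 2 for mtime
  mtime at 4 (size 8, align 2) → ends 12
  reserved at 12 (size 4, align 2) → ends 16
  blocks at 16 (size 8, align 2) → ends 24
  signature at 24 (size 8, align 2) → ends 32
  offset at 32 (size 8, align 2) → ends 40
  crc at 40 (size 4, align 2) → ends 44
  attrs at 44 (size 8, align 2) → ends 52
  n_entries at 52 (size 4, align 2) → ends 56
  inode at 56 (size 2, align 2) → ends 58
  total 58 bytes, alignment 2
72 − 58 = 14

14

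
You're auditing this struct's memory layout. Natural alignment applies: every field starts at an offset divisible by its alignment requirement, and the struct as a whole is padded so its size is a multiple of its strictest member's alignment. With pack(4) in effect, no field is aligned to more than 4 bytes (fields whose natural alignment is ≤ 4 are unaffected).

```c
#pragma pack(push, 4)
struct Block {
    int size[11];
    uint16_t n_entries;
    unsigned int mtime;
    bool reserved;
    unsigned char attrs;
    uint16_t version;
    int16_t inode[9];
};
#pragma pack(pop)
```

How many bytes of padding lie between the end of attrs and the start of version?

0

@0: size [44B, align 4] → 44
@44: n_entries [2B, align 2] → 46
+2 pad (align 4)
@48: mtime [4B, align 4] → 52
@52: reserved [1B, align 1] → 53
@53: attrs [1B, align 1] → 54
@54: version [2B, align 2] → 56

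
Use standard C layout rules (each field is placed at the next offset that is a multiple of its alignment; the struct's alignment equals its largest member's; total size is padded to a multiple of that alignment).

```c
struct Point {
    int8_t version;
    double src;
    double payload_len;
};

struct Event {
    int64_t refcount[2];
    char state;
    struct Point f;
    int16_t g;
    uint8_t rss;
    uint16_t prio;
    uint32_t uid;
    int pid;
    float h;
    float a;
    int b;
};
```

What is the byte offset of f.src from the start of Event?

32

Point: version at 0 (size 1, align 1) → ends 1; pad 7 to align 8 for src; src at 8 (size 8, align 8) → ends 16; payload_len at 16 (size 8, align 8) → ends 24; total 24 bytes, alignment 8
refcount at 0 (size 16, align 8) → ends 16
state at 16 (size 1, align 1) → ends 17
pad 7 to align 8 for f
f at 24 (size 24, align 8) → ends 48
within Point: src at 8
24 + 8 = 32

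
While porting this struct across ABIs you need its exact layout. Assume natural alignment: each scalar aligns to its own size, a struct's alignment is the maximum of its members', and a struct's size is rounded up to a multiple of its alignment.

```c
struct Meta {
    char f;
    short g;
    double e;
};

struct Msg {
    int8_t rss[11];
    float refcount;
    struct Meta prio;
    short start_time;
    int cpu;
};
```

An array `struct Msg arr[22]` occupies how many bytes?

Meta: 0..1  f  (1B, 1-aligned); 1..2  -- padding (1B); 2..4  g  (2B, 2-aligned); 4..8  -- padding (4B); 8..16  e  (8B, 8-aligned); sizeof = 16, alignof = 8
0..11  rss  (11B, 1-aligned)
11..12  -- padding (1B)
12..16  refcount  (4B, 4-aligned)
16..32  prio  (16B, 8-aligned)
32..34  start_time  (2B, 2-aligned)
34..36  -- padding (2B)
36..40  cpu  (4B, 4-aligned)
sizeof = 40, alignof = 8
array of 22: 22 × 40 = 880

880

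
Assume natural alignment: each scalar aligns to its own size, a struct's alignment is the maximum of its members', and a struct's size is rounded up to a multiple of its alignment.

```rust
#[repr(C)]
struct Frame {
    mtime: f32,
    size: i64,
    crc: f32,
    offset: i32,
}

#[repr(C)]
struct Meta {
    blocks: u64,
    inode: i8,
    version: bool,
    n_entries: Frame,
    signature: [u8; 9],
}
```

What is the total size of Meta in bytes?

Frame: 0..4  mtime  (4B, 4-aligned); 4..8  -- padding (4B); 8..16  size  (8B, 8-aligned); 16..20  crc  (4B, 4-aligned); 20..24  offset  (4B, 4-aligned); sizeof = 24, alignof = 8
0..8  blocks  (8B, 8-aligned)
8..9  inode  (1B, 1-aligned)
9..10  version  (1B, 1-aligned)
10..16  -- padding (6B)
16..40  n_entries  (24B, 8-aligned)
40..49  signature  (9B, 1-aligned)
49..56  -- tail padding (7B)
sizeof = 56, alignof = 8

56 bytes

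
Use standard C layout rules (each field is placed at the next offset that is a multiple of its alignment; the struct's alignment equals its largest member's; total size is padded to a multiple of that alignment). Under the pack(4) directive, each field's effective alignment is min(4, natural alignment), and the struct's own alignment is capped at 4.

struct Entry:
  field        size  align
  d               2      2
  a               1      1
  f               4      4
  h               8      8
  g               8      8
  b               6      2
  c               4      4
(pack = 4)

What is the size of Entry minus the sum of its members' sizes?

@0: d [2B, align 2] → 2
@2: a [1B, align 1] → 3
+1 pad (align 4)
@4: f [4B, align 4] → 8
@8: h [8B, align 4] → 16
@16: g [8B, align 4] → 24
@24: b [6B, align 2] → 30
+2 pad (align 4)
@32: c [4B, align 4] → 36
size 36, align 4
data bytes 33, size 36 → padding 3

3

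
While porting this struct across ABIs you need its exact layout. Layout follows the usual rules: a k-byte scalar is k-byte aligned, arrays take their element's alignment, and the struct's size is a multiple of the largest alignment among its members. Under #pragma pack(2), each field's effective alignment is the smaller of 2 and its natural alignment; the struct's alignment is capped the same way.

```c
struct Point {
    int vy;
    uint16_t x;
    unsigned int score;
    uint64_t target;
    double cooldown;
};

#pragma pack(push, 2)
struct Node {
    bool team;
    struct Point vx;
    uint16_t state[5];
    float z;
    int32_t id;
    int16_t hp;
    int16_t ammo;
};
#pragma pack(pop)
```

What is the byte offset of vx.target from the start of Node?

18

Point: vy at 0 (size 4, align 4) → ends 4; x at 4 (size 2, align 2) → ends 6; pad 2 to align 4 for score; score at 8 (size 4, align 4) → ends 12; pad 4 to align 8 for target; target at 16 (size 8, align 8) → ends 24; cooldown at 24 (size 8, align 8) → ends 32; total 32 bytes, alignment 8
team at 0 (size 1, align 1) → ends 1
pad 1 to align 2 for vx
vx at 2 (size 32, align 2) → ends 34
within Point: target at 16
2 + 16 = 18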